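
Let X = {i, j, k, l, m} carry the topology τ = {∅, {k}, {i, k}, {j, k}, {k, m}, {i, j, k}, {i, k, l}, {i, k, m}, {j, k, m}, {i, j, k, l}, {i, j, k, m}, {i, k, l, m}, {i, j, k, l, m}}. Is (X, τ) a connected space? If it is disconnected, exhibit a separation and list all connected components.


(X, τ) is connected.

Find clopen sets (U ∈ τ with X ∖ U ∈ τ):
  U = ∅, X ∖ U = {i, j, k, l, m} — both open, so U is clopen.
  U = {i, j, k, l, m}, X ∖ U = ∅ — both open, so U is clopen.
Only trivial clopens (∅ and X) exist, so (X, τ) is connected.
Compute connected components by grouping points that agree on all clopens:
  component: {i, j, k, l, m}


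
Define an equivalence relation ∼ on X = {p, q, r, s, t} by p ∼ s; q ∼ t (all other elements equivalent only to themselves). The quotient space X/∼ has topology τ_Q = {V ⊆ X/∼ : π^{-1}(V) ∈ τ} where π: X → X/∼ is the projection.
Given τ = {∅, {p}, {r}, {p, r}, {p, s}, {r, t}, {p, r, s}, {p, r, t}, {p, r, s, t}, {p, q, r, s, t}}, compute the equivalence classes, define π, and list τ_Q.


X/∼ = {[p=s], [q=t], [r]}; |τ_Q| = 5.

Equivalence classes: [p=s], [q=t], [r].
Quotient map π: X → X/∼ sends p ↦ [p=s], q ↦ [q=t], r ↦ [r], s ↦ [p=s], t ↦ [q=t].
For each subset V ⊆ X/∼, compute π^{-1}(V) ⊆ X and check whether π^{-1}(V) ∈ τ. V is open in τ_Q iff π^{-1}(V) ∈ τ.
  V = {}: π^{-1}(V) = ∅ ∈ τ ✓.
  V = {[p=s]}: π^{-1}(V) = {p, s} ∈ τ ✓.
  V = {[q=t]}: π^{-1}(V) = {q, t} ∉ τ ✗.
  V = {[p=s], [q=t]}: π^{-1}(V) = {p, q, s, t} ∉ τ ✗.
  V = {[r]}: π^{-1}(V) = {r} ∈ τ ✓.
  V = {[p=s], [r]}: π^{-1}(V) = {p, r, s} ∈ τ ✓.
  V = {[q=t], [r]}: π^{-1}(V) = {q, r, t} ∉ τ ✗.
  V = {[p=s], [q=t], [r]}: π^{-1}(V) = {p, q, r, s, t} ∈ τ ✓.
Open sets in the quotient: τ_Q = {{}, {[p=s]}, {[r]}, {[p=s], [r]}, {[p=s], [q=t], [r]}} (5 elements).


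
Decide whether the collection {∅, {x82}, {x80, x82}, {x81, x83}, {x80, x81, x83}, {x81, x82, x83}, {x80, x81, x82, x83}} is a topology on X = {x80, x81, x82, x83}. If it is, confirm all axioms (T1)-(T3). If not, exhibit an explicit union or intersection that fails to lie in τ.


τ is NOT a topology on X.

Axiom (T1): ∅ ∈ τ? Yes; X ∈ τ? Yes.
Axiom (T2/T3): check pairwise unions and intersections of members of τ.
Counterexample for (T3): {x80, x82} ∩ {x80, x81, x83} = {x80} ∉ τ. Therefore τ is NOT a topology.


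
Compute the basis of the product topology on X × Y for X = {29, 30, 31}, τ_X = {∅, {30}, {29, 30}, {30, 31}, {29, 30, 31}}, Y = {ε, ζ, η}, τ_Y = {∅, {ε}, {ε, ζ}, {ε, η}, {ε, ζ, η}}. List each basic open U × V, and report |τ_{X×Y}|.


Basis B = {∅ × ∅, {30} × {ε}, {29, 30} × {ε}, {30} × {ε, ζ}, {30} × {ε, η}, {30, 31} × {ε}, {29, 30, 31} × {ε}, {30} × {ε, ζ, η}, {29, 30} × {ε, ζ}, {29, 30} × {ε, η}, {30, 31} × {ε, ζ}, {30, 31} × {ε, η}, {29, 30} × {ε, ζ, η}, {29, 30, 31} × {ε, ζ}, {29, 30, 31} × {ε, η}, {30, 31} × {ε, ζ, η}, {29, 30, 31} × {ε, ζ, η}}; |τ_{X×Y}| = 48.

Enumerate products U × V with U ∈ τ_X, V ∈ τ_Y (deduplicated):
  ∅ × ∅ = {} (∅)
  {30} × {ε} = {(30,ε)}
  {29, 30} × {ε} = {(29,ε), (30,ε)}
  {30} × {ε, ζ} = {(30,ε), (30,ζ)}
  {30} × {ε, η} = {(30,ε), (30,η)}
  {30, 31} × {ε} = {(30,ε), (31,ε)}
  {29, 30, 31} × {ε} = {(29,ε), (30,ε), (31,ε)}
  {30} × {ε, ζ, η} = {(30,ε), (30,ζ), (30,η)}
  {29, 30} × {ε, ζ} = {(29,ε), (29,ζ), (30,ε), (30,ζ)}
  {29, 30} × {ε, η} = {(29,ε), (29,η), (30,ε), (30,η)}
  {30, 31} × {ε, ζ} = {(30,ε), (30,ζ), (31,ε), (31,ζ)}
  {30, 31} × {ε, η} = {(30,ε), (30,η), (31,ε), (31,η)}
  {29, 30} × {ε, ζ, η} = {(29,ε), (29,ζ), (29,η), (30,ε), (30,ζ), (30,η)}
  {29, 30, 31} × {ε, ζ} = {(29,ε), (29,ζ), (30,ε), (30,ζ), (31,ε), (31,ζ)}
  {29, 30, 31} × {ε, η} = {(29,ε), (29,η), (30,ε), (30,η), (31,ε), (31,η)}
  {30, 31} × {ε, ζ, η} = {(30,ε), (30,ζ), (30,η), (31,ε), (31,ζ), (31,η)}
  {29, 30, 31} × {ε, ζ, η} = {(29,ε), (29,ζ), (29,η), (30,ε), (30,ζ), (30,η), (31,ε), (31,ζ), (31,η)}
These 17 distinct sets form the basis B.
Close under arbitrary unions to get τ_{X×Y}; counting gives |τ_{X×Y}| = 48.


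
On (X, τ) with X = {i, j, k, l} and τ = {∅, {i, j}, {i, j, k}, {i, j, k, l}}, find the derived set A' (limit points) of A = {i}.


A' = {j, k, l}

For each x ∈ X, list the open sets U ∈ τ with x ∈ U, then check whether U ∩ (A ∖ {x}) ≠ ∅ for every such U.
  x = i: open {i, j} ∋ x has {i, j} ∩ (A ∖ {i}) = ∅, so x is NOT a limit point.
  x = j: opens ∋ x are {i, j}, {i, j, k}, {i, j, k, l}; each meets A ∖ {j}, so x IS a limit point.
  x = k: opens ∋ x are {i, j, k}, {i, j, k, l}; each meets A ∖ {k}, so x IS a limit point.
  x = l: opens ∋ x are {i, j, k, l}; each meets A ∖ {l}, so x IS a limit point.
Collecting: A' = {j, k, l}.


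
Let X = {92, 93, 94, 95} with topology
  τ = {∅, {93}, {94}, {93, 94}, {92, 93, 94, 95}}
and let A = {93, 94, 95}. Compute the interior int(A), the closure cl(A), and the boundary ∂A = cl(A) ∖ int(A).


int(A) = {93, 94}, cl(A) = {92, 93, 94, 95}, ∂A = {92, 95}.

Closed sets in (X, τ) are complements of opens:
  closed(X, τ) = {∅, {92, 95}, {92, 93, 95}, {92, 94, 95}, {92, 93, 94, 95}}.
int(A) = ⋃ {U ∈ τ : U ⊆ A}. Opens contained in A: ∅, {93}, {94}, {93, 94}.
Taking the union of these: int(A) = {93, 94}.
cl(A) = ⋂ {C closed : A ⊆ C}. Closed sets containing A: {92, 93, 94, 95}.
Intersecting these: cl(A) = {92, 93, 94, 95}.
∂A = cl(A) ∖ int(A) = {92, 93, 94, 95} ∖ {93, 94} = {92, 95}.


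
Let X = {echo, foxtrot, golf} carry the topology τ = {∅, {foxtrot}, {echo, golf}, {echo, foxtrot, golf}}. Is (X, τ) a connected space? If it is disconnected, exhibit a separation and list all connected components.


(X, τ) is disconnected; components = [{foxtrot}, {echo, golf}].

Find clopen sets (U ∈ τ with X ∖ U ∈ τ):
  U = ∅, X ∖ U = {echo, foxtrot, golf} — both open, so U is clopen.
  U = {foxtrot}, X ∖ U = {echo, golf} — both open, so U is clopen.
  U = {echo, golf}, X ∖ U = {foxtrot} — both open, so U is clopen.
  U = {echo, foxtrot, golf}, X ∖ U = ∅ — both open, so U is clopen.
Nontrivial clopen(s) exist: e.g. {echo, golf}. So (X, τ) is disconnected.
Compute connected components by grouping points that agree on all clopens:
  component: {foxtrot}
  component: {echo, golf}


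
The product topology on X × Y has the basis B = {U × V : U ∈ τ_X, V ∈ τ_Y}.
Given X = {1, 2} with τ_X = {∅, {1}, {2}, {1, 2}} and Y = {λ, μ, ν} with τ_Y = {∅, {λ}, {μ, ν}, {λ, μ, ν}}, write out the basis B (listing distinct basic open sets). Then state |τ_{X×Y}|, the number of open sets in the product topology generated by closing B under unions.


Basis B = {∅ × ∅, {1} × {λ}, {2} × {λ}, {1, 2} × {λ}, {1} × {μ, ν}, {2} × {μ, ν}, {1} × {λ, μ, ν}, {2} × {λ, μ, ν}, {1, 2} × {μ, ν}, {1, 2} × {λ, μ, ν}}; |τ_{X×Y}| = 16.

Enumerate products U × V with U ∈ τ_X, V ∈ τ_Y (deduplicated):
  ∅ × ∅ = {} (∅)
  {1} × {λ} = {(1,λ)}
  {2} × {λ} = {(2,λ)}
  {1, 2} × {λ} = {(1,λ), (2,λ)}
  {1} × {μ, ν} = {(1,μ), (1,ν)}
  {2} × {μ, ν} = {(2,μ), (2,ν)}
  {1} × {λ, μ, ν} = {(1,λ), (1,μ), (1,ν)}
  {2} × {λ, μ, ν} = {(2,λ), (2,μ), (2,ν)}
  {1, 2} × {μ, ν} = {(1,μ), (1,ν), (2,μ), (2,ν)}
  {1, 2} × {λ, μ, ν} = {(1,λ), (1,μ), (1,ν), (2,λ), (2,μ), (2,ν)}
These 10 distinct sets form the basis B.
Close under arbitrary unions to get τ_{X×Y}; counting gives |τ_{X×Y}| = 16.


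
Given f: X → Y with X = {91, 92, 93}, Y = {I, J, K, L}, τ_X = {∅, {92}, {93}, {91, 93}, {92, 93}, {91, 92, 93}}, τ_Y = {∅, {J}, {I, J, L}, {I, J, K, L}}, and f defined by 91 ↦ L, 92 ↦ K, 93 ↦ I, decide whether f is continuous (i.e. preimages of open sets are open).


f IS continuous.

Compute f^{-1}(U) for each U ∈ τ_Y:
  U = ∅: f^{-1}(U) = ∅ ∈ τ_X ✓.
  U = {J}: f^{-1}(U) = ∅ ∈ τ_X ✓.
  U = {I, J, L}: f^{-1}(U) = {91, 93} ∈ τ_X ✓.
  U = {I, J, K, L}: f^{-1}(U) = {91, 92, 93} ∈ τ_X ✓.
Every preimage lies in τ_X, so f IS continuous.


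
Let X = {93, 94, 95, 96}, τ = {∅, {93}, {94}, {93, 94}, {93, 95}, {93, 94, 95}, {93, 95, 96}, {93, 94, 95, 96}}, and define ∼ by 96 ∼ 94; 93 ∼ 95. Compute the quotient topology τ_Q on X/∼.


X/∼ = {[93=95], [94=96]}; |τ_Q| = 3.

Equivalence classes: [93=95], [94=96].
Quotient map π: X → X/∼ sends 93 ↦ [93=95], 94 ↦ [94=96], 95 ↦ [93=95], 96 ↦ [94=96].
For each subset V ⊆ X/∼, compute π^{-1}(V) ⊆ X and check whether π^{-1}(V) ∈ τ. V is open in τ_Q iff π^{-1}(V) ∈ τ.
  V = {}: π^{-1}(V) = ∅ ∈ τ ✓.
  V = {[93=95]}: π^{-1}(V) = {93, 95} ∈ τ ✓.
  V = {[94=96]}: π^{-1}(V) = {94, 96} ∉ τ ✗.
  V = {[93=95], [94=96]}: π^{-1}(V) = {93, 94, 95, 96} ∈ τ ✓.
Open sets in the quotient: τ_Q = {{}, {[93=95]}, {[93=95], [94=96]}} (3 elements).


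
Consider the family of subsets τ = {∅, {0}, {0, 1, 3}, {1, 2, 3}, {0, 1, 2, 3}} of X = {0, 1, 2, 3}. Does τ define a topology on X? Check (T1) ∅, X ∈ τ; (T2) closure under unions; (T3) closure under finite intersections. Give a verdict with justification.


τ is NOT a topology on X.

Axiom (T1): ∅ ∈ τ? Yes; X ∈ τ? Yes.
Axiom (T2/T3): check pairwise unions and intersections of members of τ.
Counterexample for (T3): {0, 1, 3} ∩ {1, 2, 3} = {1, 3} ∉ τ. Therefore τ is NOT a topology.


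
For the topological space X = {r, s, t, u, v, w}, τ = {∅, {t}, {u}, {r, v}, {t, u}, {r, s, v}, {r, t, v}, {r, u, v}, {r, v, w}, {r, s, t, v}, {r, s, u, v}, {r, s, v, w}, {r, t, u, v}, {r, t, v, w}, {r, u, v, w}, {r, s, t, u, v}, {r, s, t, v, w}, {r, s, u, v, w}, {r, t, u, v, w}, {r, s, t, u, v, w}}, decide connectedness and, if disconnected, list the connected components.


(X, τ) is disconnected; components = [{t}, {u}, {r, s, v, w}].

Find clopen sets (U ∈ τ with X ∖ U ∈ τ):
  U = ∅, X ∖ U = {r, s, t, u, v, w} — both open, so U is clopen.
  U = {t}, X ∖ U = {r, s, u, v, w} — both open, so U is clopen.
  U = {u}, X ∖ U = {r, s, t, v, w} — both open, so U is clopen.
  U = {t, u}, X ∖ U = {r, s, v, w} — both open, so U is clopen.
  U = {r, s, v, w}, X ∖ U = {t, u} — both open, so U is clopen.
  U = {r, s, t, v, w}, X ∖ U = {u} — both open, so U is clopen.
  U = {r, s, u, v, w}, X ∖ U = {t} — both open, so U is clopen.
  U = {r, s, t, u, v, w}, X ∖ U = ∅ — both open, so U is clopen.
Nontrivial clopen(s) exist: e.g. {t}. So (X, τ) is disconnected.
Compute connected components by grouping points that agree on all clopens:
  component: {t}
  component: {u}
  component: {r, s, v, w}


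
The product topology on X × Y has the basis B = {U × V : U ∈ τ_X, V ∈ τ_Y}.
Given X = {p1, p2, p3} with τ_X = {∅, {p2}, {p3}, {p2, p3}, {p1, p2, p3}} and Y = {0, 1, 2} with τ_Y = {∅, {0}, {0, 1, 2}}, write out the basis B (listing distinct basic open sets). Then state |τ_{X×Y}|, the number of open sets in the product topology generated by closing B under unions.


Basis B = {∅ × ∅, {p2} × {0}, {p3} × {0}, {p2, p3} × {0}, {p1, p2, p3} × {0}, {p2} × {0, 1, 2}, {p3} × {0, 1, 2}, {p2, p3} × {0, 1, 2}, {p1, p2, p3} × {0, 1, 2}}; |τ_{X×Y}| = 14.

Enumerate products U × V with U ∈ τ_X, V ∈ τ_Y (deduplicated):
  ∅ × ∅ = {} (∅)
  {p2} × {0} = {(p2,0)}
  {p3} × {0} = {(p3,0)}
  {p2, p3} × {0} = {(p2,0), (p3,0)}
  {p1, p2, p3} × {0} = {(p1,0), (p2,0), (p3,0)}
  {p2} × {0, 1, 2} = {(p2,0), (p2,1), (p2,2)}
  {p3} × {0, 1, 2} = {(p3,0), (p3,1), (p3,2)}
  {p2, p3} × {0, 1, 2} = {(p2,0), (p2,1), (p2,2), (p3,0), (p3,1), (p3,2)}
  {p1, p2, p3} × {0, 1, 2} = {(p1,0), (p1,1), (p1,2), (p2,0), (p2,1), (p2,2), (p3,0), (p3,1), (p3,2)}
These 9 distinct sets form the basis B.
Close under arbitrary unions to get τ_{X×Y}; counting gives |τ_{X×Y}| = 14.


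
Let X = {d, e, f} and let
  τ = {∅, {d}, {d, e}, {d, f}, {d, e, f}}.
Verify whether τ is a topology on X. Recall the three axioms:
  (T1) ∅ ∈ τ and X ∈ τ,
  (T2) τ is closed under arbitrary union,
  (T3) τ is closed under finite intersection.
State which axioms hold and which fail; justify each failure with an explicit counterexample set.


τ IS a topology on X.

Axiom (T1): ∅ ∈ τ? Yes; X ∈ τ? Yes.
Axiom (T2/T3): check pairwise unions and intersections of members of τ.
All pairwise intersections and unions checked — each lies in τ. Therefore τ satisfies (T1), (T2), (T3): it IS a topology on X.


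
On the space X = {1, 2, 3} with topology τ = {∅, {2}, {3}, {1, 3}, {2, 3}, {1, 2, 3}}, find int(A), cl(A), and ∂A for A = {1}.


int(A) = ∅, cl(A) = {1}, ∂A = {1}.

Closed sets in (X, τ) are complements of opens:
  closed(X, τ) = {∅, {1}, {2}, {1, 2}, {1, 3}, {1, 2, 3}}.
int(A) = ⋃ {U ∈ τ : U ⊆ A}. Opens contained in A: ∅.
Taking the union of these: int(A) = ∅.
cl(A) = ⋂ {C closed : A ⊆ C}. Closed sets containing A: {1}, {1, 2}, {1, 3}, {1, 2, 3}.
Intersecting these: cl(A) = {1}.
∂A = cl(A) ∖ int(A) = {1} ∖ ∅ = {1}.


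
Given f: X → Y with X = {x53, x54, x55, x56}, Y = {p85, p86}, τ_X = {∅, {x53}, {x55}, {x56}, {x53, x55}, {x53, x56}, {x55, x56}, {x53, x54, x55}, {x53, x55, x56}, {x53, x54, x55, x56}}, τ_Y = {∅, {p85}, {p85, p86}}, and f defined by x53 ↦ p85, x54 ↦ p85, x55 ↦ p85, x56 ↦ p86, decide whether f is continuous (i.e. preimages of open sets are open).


f IS continuous.

Compute f^{-1}(U) for each U ∈ τ_Y:
  U = ∅: f^{-1}(U) = ∅ ∈ τ_X ✓.
  U = {p85}: f^{-1}(U) = {x53, x54, x55} ∈ τ_X ✓.
  U = {p85, p86}: f^{-1}(U) = {x53, x54, x55, x56} ∈ τ_X ✓.
Every preimage lies in τ_X, so f IS continuous.


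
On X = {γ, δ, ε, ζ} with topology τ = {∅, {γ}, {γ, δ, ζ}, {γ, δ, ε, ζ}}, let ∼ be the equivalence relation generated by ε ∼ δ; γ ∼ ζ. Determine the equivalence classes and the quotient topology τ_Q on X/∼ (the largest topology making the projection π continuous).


X/∼ = {[γ=ζ], [δ=ε]}; |τ_Q| = 2.

Equivalence classes: [γ=ζ], [δ=ε].
Quotient map π: X → X/∼ sends γ ↦ [γ=ζ], δ ↦ [δ=ε], ε ↦ [δ=ε], ζ ↦ [γ=ζ].
For each subset V ⊆ X/∼, compute π^{-1}(V) ⊆ X and check whether π^{-1}(V) ∈ τ. V is open in τ_Q iff π^{-1}(V) ∈ τ.
  V = {}: π^{-1}(V) = ∅ ∈ τ ✓.
  V = {[γ=ζ]}: π^{-1}(V) = {γ, ζ} ∉ τ ✗.
  V = {[δ=ε]}: π^{-1}(V) = {δ, ε} ∉ τ ✗.
  V = {[γ=ζ], [δ=ε]}: π^{-1}(V) = {γ, δ, ε, ζ} ∈ τ ✓.
Open sets in the quotient: τ_Q = {{}, {[γ=ζ], [δ=ε]}} (2 elements).


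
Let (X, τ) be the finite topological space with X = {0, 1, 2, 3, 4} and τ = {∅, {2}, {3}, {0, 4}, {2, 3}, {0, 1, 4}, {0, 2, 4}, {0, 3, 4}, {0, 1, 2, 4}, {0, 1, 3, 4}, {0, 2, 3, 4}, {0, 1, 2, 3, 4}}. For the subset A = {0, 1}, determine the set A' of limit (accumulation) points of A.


A' = {1, 4}

For each x ∈ X, list the open sets U ∈ τ with x ∈ U, then check whether U ∩ (A ∖ {x}) ≠ ∅ for every such U.
  x = 0: open {0, 4} ∋ x has {0, 4} ∩ (A ∖ {0}) = ∅, so x is NOT a limit point.
  x = 1: opens ∋ x are {0, 1, 4}, {0, 1, 2, 4}, {0, 1, 3, 4}, {0, 1, 2, 3, 4}; each meets A ∖ {1}, so x IS a limit point.
  x = 2: open {2} ∋ x has {2} ∩ (A ∖ {2}) = ∅, so x is NOT a limit point.
  x = 3: open {3} ∋ x has {3} ∩ (A ∖ {3}) = ∅, so x is NOT a limit point.
  x = 4: opens ∋ x are {0, 4}, {0, 1, 4}, {0, 2, 4}, {0, 3, 4}, {0, 1, 2, 4}, {0, 1, 3, 4}, {0, 2, 3, 4}, {0, 1, 2, 3, 4}; each meets A ∖ {4}, so x IS a limit point.
Collecting: A' = {1, 4}.


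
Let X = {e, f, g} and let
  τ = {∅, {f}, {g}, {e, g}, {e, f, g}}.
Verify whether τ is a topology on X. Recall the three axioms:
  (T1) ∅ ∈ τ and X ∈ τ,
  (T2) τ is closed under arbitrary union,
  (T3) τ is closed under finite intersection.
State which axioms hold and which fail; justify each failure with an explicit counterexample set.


τ is NOT a topology on X.

Axiom (T1): ∅ ∈ τ? Yes; X ∈ τ? Yes.
Axiom (T2/T3): check pairwise unions and intersections of members of τ.
Counterexample for (T2): {f} ∪ {g} = {f, g} ∉ τ. Therefore τ is NOT a topology.


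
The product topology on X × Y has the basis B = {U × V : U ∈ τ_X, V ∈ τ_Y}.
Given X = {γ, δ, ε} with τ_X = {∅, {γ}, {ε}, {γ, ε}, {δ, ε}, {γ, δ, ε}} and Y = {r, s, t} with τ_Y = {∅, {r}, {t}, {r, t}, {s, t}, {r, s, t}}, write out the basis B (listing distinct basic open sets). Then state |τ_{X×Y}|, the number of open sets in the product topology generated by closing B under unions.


Basis B = {∅ × ∅, {γ} × {r}, {γ} × {t}, {ε} × {r}, {ε} × {t}, {γ} × {r, t}, {γ, ε} × {r}, {γ} × {s, t}, {γ, ε} × {t}, {δ, ε} × {r}, {δ, ε} × {t}, {ε} × {r, t}, {ε} × {s, t}, {γ} × {r, s, t}, {γ, δ, ε} × {r}, {γ, δ, ε} × {t}, {ε} × {r, s, t}, {γ, ε} × {r, t}, {γ, ε} × {s, t}, {δ, ε} × {r, t}, {δ, ε} × {s, t}, {γ, ε} × {r, s, t}, {γ, δ, ε} × {r, t}, {γ, δ, ε} × {s, t}, {δ, ε} × {r, s, t}, {γ, δ, ε} × {r, s, t}}; |τ_{X×Y}| = 108.

Enumerate products U × V with U ∈ τ_X, V ∈ τ_Y (deduplicated):
  ∅ × ∅ = {} (∅)
  {γ} × {r} = {(γ,r)}
  {γ} × {t} = {(γ,t)}
  {ε} × {r} = {(ε,r)}
  {ε} × {t} = {(ε,t)}
  {γ} × {r, t} = {(γ,r), (γ,t)}
  {γ, ε} × {r} = {(γ,r), (ε,r)}
  {γ} × {s, t} = {(γ,s), (γ,t)}
  {γ, ε} × {t} = {(γ,t), (ε,t)}
  {δ, ε} × {r} = {(δ,r), (ε,r)}
  {δ, ε} × {t} = {(δ,t), (ε,t)}
  {ε} × {r, t} = {(ε,r), (ε,t)}
  {ε} × {s, t} = {(ε,s), (ε,t)}
  {γ} × {r, s, t} = {(γ,r), (γ,s), (γ,t)}
  {γ, δ, ε} × {r} = {(γ,r), (δ,r), (ε,r)}
  {γ, δ, ε} × {t} = {(γ,t), (δ,t), (ε,t)}
  {ε} × {r, s, t} = {(ε,r), (ε,s), (ε,t)}
  {γ, ε} × {r, t} = {(γ,r), (γ,t), (ε,r), (ε,t)}
  {γ, ε} × {s, t} = {(γ,s), (γ,t), (ε,s), (ε,t)}
  {δ, ε} × {r, t} = {(δ,r), (δ,t), (ε,r), (ε,t)}
  {δ, ε} × {s, t} = {(δ,s), (δ,t), (ε,s), (ε,t)}
  {γ, ε} × {r, s, t} = {(γ,r), (γ,s), (γ,t), (ε,r), (ε,s), (ε,t)}
  {γ, δ, ε} × {r, t} = {(γ,r), (γ,t), (δ,r), (δ,t), (ε,r), (ε,t)}
  {γ, δ, ε} × {s, t} = {(γ,s), (γ,t), (δ,s), (δ,t), (ε,s), (ε,t)}
  {δ, ε} × {r, s, t} = {(δ,r), (δ,s), (δ,t), (ε,r), (ε,s), (ε,t)}
  {γ, δ, ε} × {r, s, t} = {(γ,r), (γ,s), (γ,t), (δ,r), (δ,s), (δ,t), (ε,r), (ε,s), (ε,t)}
These 26 distinct sets form the basis B.
Close under arbitrary unions to get τ_{X×Y}; counting gives |τ_{X×Y}| = 108.


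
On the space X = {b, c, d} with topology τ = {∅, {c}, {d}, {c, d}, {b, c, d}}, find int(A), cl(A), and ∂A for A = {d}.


int(A) = {d}, cl(A) = {b, d}, ∂A = {b}.

Closed sets in (X, τ) are complements of opens:
  closed(X, τ) = {∅, {b}, {b, c}, {b, d}, {b, c, d}}.
int(A) = ⋃ {U ∈ τ : U ⊆ A}. Opens contained in A: ∅, {d}.
Taking the union of these: int(A) = {d}.
cl(A) = ⋂ {C closed : A ⊆ C}. Closed sets containing A: {b, d}, {b, c, d}.
Intersecting these: cl(A) = {b, d}.
∂A = cl(A) ∖ int(A) = {b, d} ∖ {d} = {b}.


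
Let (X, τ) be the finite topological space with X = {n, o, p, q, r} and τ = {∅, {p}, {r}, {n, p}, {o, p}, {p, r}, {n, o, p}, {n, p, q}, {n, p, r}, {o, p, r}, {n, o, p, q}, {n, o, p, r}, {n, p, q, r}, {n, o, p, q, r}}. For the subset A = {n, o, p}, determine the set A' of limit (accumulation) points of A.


A' = {n, o, q}

For each x ∈ X, list the open sets U ∈ τ with x ∈ U, then check whether U ∩ (A ∖ {x}) ≠ ∅ for every such U.
  x = n: opens ∋ x are {n, p}, {n, o, p}, {n, p, q}, {n, p, r}, {n, o, p, q}, {n, o, p, r}, {n, p, q, r}, {n, o, p, q, r}; each meets A ∖ {n}, so x IS a limit point.
  x = o: opens ∋ x are {o, p}, {n, o, p}, {o, p, r}, {n, o, p, q}, {n, o, p, r}, {n, o, p, q, r}; each meets A ∖ {o}, so x IS a limit point.
  x = p: open {p} ∋ x has {p} ∩ (A ∖ {p}) = ∅, so x is NOT a limit point.
  x = q: opens ∋ x are {n, p, q}, {n, o, p, q}, {n, p, q, r}, {n, o, p, q, r}; each meets A ∖ {q}, so x IS a limit point.
  x = r: open {r} ∋ x has {r} ∩ (A ∖ {r}) = ∅, so x is NOT a limit point.
Collecting: A' = {n, o, q}.


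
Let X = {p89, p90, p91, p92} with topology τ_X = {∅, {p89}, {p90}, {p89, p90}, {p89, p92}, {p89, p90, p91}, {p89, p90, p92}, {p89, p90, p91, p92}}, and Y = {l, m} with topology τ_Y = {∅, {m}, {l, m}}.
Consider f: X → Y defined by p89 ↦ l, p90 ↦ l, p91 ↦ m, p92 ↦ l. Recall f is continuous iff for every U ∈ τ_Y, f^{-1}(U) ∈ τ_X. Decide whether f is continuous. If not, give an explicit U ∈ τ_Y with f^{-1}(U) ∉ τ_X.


f is NOT continuous.

Compute f^{-1}(U) for each U ∈ τ_Y:
  U = ∅: f^{-1}(U) = ∅ ∈ τ_X ✓.
  U = {m}: f^{-1}(U) = {p91} ∉ τ_X ✗.
  U = {l, m}: f^{-1}(U) = {p89, p90, p91, p92} ∈ τ_X ✓.
Found U = {m} with f^{-1}(U) = {p91} not in τ_X. Therefore f is NOT continuous.


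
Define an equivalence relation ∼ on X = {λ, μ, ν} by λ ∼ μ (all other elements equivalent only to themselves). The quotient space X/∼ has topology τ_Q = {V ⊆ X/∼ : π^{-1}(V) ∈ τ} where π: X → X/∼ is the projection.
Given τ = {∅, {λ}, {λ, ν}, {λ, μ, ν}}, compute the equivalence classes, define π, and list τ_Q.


X/∼ = {[λ=μ], [ν]}; |τ_Q| = 2.

Equivalence classes: [λ=μ], [ν].
Quotient map π: X → X/∼ sends λ ↦ [λ=μ], μ ↦ [λ=μ], ν ↦ [ν].
For each subset V ⊆ X/∼, compute π^{-1}(V) ⊆ X and check whether π^{-1}(V) ∈ τ. V is open in τ_Q iff π^{-1}(V) ∈ τ.
  V = {}: π^{-1}(V) = ∅ ∈ τ ✓.
  V = {[λ=μ]}: π^{-1}(V) = {λ, μ} ∉ τ ✗.
  V = {[ν]}: π^{-1}(V) = {ν} ∉ τ ✗.
  V = {[λ=μ], [ν]}: π^{-1}(V) = {λ, μ, ν} ∈ τ ✓.
Open sets in the quotient: τ_Q = {{}, {[λ=μ], [ν]}} (2 elements).


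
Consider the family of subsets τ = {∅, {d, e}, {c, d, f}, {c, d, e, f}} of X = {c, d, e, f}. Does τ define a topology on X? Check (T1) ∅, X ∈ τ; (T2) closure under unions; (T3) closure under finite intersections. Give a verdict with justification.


τ is NOT a topology on X.

Axiom (T1): ∅ ∈ τ? Yes; X ∈ τ? Yes.
Axiom (T2/T3): check pairwise unions and intersections of members of τ.
Counterexample for (T3): {d, e} ∩ {c, d, f} = {d} ∉ τ. Therefore τ is NOT a topology.


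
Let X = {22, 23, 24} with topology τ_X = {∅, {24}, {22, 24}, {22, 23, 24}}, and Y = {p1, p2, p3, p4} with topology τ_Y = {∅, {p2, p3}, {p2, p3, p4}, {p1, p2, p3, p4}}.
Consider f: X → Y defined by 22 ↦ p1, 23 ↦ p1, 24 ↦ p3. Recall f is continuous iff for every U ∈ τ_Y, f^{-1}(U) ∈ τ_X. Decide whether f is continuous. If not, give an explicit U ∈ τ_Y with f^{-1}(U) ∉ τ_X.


f IS continuous.

Compute f^{-1}(U) for each U ∈ τ_Y:
  U = ∅: f^{-1}(U) = ∅ ∈ τ_X ✓.
  U = {p2, p3}: f^{-1}(U) = {24} ∈ τ_X ✓.
  U = {p2, p3, p4}: f^{-1}(U) = {24} ∈ τ_X ✓.
  U = {p1, p2, p3, p4}: f^{-1}(U) = {22, 23, 24} ∈ τ_X ✓.
Every preimage lies in τ_X, so f IS continuous.


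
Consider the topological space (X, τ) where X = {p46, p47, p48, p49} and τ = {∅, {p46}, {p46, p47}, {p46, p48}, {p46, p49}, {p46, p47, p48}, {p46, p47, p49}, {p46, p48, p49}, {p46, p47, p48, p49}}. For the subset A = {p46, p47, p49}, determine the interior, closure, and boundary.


int(A) = {p46, p47, p49}, cl(A) = {p46, p47, p48, p49}, ∂A = {p48}.

Closed sets in (X, τ) are complements of opens:
  closed(X, τ) = {∅, {p47}, {p48}, {p49}, {p47, p48}, {p47, p49}, {p48, p49}, {p47, p48, p49}, {p46, p47, p48, p49}}.
int(A) = ⋃ {U ∈ τ : U ⊆ A}. Opens contained in A: ∅, {p46}, {p46, p47}, {p46, p49}, {p46, p47, p49}.
Taking the union of these: int(A) = {p46, p47, p49}.
cl(A) = ⋂ {C closed : A ⊆ C}. Closed sets containing A: {p46, p47, p48, p49}.
Intersecting these: cl(A) = {p46, p47, p48, p49}.
∂A = cl(A) ∖ int(A) = {p46, p47, p48, p49} ∖ {p46, p47, p49} = {p48}.


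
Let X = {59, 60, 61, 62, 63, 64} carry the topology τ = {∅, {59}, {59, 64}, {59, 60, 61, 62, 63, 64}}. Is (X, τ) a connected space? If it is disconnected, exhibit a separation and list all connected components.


(X, τ) is connected.

Find clopen sets (U ∈ τ with X ∖ U ∈ τ):
  U = ∅, X ∖ U = {59, 60, 61, 62, 63, 64} — both open, so U is clopen.
  U = {59, 60, 61, 62, 63, 64}, X ∖ U = ∅ — both open, so U is clopen.
Only trivial clopens (∅ and X) exist, so (X, τ) is connected.
Compute connected components by grouping points that agree on all clopens:
  component: {59, 60, 61, 62, 63, 64}


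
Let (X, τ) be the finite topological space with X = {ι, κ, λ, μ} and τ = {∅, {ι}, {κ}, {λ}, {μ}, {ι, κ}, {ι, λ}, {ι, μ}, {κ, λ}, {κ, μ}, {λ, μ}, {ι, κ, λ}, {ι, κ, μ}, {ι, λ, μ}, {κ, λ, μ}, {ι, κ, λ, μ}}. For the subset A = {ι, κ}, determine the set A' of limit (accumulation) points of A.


A' = ∅

For each x ∈ X, list the open sets U ∈ τ with x ∈ U, then check whether U ∩ (A ∖ {x}) ≠ ∅ for every such U.
  x = ι: open {ι} ∋ x has {ι} ∩ (A ∖ {ι}) = ∅, so x is NOT a limit point.
  x = κ: open {κ} ∋ x has {κ} ∩ (A ∖ {κ}) = ∅, so x is NOT a limit point.
  x = λ: open {λ} ∋ x has {λ} ∩ (A ∖ {λ}) = ∅, so x is NOT a limit point.
  x = μ: open {μ} ∋ x has {μ} ∩ (A ∖ {μ}) = ∅, so x is NOT a limit point.
Collecting: A' = ∅.


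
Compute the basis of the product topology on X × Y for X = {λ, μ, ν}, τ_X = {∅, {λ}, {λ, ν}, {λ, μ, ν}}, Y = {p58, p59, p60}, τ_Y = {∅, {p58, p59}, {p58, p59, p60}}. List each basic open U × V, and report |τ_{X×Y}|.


Basis B = {∅ × ∅, {λ} × {p58, p59}, {λ} × {p58, p59, p60}, {λ, ν} × {p58, p59}, {λ, ν} × {p58, p59, p60}, {λ, μ, ν} × {p58, p59}, {λ, μ, ν} × {p58, p59, p60}}; |τ_{X×Y}| = 10.

Enumerate products U × V with U ∈ τ_X, V ∈ τ_Y (deduplicated):
  ∅ × ∅ = {} (∅)
  {λ} × {p58, p59} = {(λ,p58), (λ,p59)}
  {λ} × {p58, p59, p60} = {(λ,p58), (λ,p59), (λ,p60)}
  {λ, ν} × {p58, p59} = {(λ,p58), (λ,p59), (ν,p58), (ν,p59)}
  {λ, ν} × {p58, p59, p60} = {(λ,p58), (λ,p59), (λ,p60), (ν,p58), (ν,p59), (ν,p60)}
  {λ, μ, ν} × {p58, p59} = {(λ,p58), (λ,p59), (μ,p58), (μ,p59), (ν,p58), (ν,p59)}
  {λ, μ, ν} × {p58, p59, p60} = {(λ,p58), (λ,p59), (λ,p60), (μ,p58), (μ,p59), (μ,p60), (ν,p58), (ν,p59), (ν,p60)}
These 7 distinct sets form the basis B.
Close under arbitrary unions to get τ_{X×Y}; counting gives |τ_{X×Y}| = 10.


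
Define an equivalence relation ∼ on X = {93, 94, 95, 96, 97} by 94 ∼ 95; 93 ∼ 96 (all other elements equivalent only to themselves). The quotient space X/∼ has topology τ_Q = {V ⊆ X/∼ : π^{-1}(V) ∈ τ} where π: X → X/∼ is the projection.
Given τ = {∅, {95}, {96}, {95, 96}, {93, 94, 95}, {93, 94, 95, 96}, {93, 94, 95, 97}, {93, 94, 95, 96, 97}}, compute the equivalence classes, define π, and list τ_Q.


X/∼ = {[93=96], [94=95], [97]}; |τ_Q| = 3.

Equivalence classes: [93=96], [94=95], [97].
Quotient map π: X → X/∼ sends 93 ↦ [93=96], 94 ↦ [94=95], 95 ↦ [94=95], 96 ↦ [93=96], 97 ↦ [97].
For each subset V ⊆ X/∼, compute π^{-1}(V) ⊆ X and check whether π^{-1}(V) ∈ τ. V is open in τ_Q iff π^{-1}(V) ∈ τ.
  V = {}: π^{-1}(V) = ∅ ∈ τ ✓.
  V = {[93=96]}: π^{-1}(V) = {93, 96} ∉ τ ✗.
  V = {[94=95]}: π^{-1}(V) = {94, 95} ∉ τ ✗.
  V = {[93=96], [94=95]}: π^{-1}(V) = {93, 94, 95, 96} ∈ τ ✓.
  V = {[97]}: π^{-1}(V) = {97} ∉ τ ✗.
  V = {[93=96], [97]}: π^{-1}(V) = {93, 96, 97} ∉ τ ✗.
  V = {[94=95], [97]}: π^{-1}(V) = {94, 95, 97} ∉ τ ✗.
  V = {[93=96], [94=95], [97]}: π^{-1}(V) = {93, 94, 95, 96, 97} ∈ τ ✓.
Open sets in the quotient: τ_Q = {{}, {[93=96], [94=95]}, {[93=96], [94=95], [97]}} (3 elements).


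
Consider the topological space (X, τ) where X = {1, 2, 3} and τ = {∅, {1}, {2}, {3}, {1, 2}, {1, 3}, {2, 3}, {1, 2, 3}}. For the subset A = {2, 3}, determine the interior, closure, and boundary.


int(A) = {2, 3}, cl(A) = {2, 3}, ∂A = ∅.

Closed sets in (X, τ) are complements of opens:
  closed(X, τ) = {∅, {1}, {2}, {3}, {1, 2}, {1, 3}, {2, 3}, {1, 2, 3}}.
int(A) = ⋃ {U ∈ τ : U ⊆ A}. Opens contained in A: ∅, {2}, {3}, {2, 3}.
Taking the union of these: int(A) = {2, 3}.
cl(A) = ⋂ {C closed : A ⊆ C}. Closed sets containing A: {2, 3}, {1, 2, 3}.
Intersecting these: cl(A) = {2, 3}.
∂A = cl(A) ∖ int(A) = {2, 3} ∖ {2, 3} = ∅.


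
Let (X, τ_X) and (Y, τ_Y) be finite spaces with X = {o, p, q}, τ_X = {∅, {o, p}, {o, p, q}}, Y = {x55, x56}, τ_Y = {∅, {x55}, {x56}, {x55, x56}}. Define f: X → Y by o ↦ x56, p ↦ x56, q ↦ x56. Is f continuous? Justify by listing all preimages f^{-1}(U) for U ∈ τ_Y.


f IS continuous.

Compute f^{-1}(U) for each U ∈ τ_Y:
  U = ∅: f^{-1}(U) = ∅ ∈ τ_X ✓.
  U = {x55}: f^{-1}(U) = ∅ ∈ τ_X ✓.
  U = {x56}: f^{-1}(U) = {o, p, q} ∈ τ_X ✓.
  U = {x55, x56}: f^{-1}(U) = {o, p, q} ∈ τ_X ✓.
Every preimage lies in τ_X, so f IS continuous.


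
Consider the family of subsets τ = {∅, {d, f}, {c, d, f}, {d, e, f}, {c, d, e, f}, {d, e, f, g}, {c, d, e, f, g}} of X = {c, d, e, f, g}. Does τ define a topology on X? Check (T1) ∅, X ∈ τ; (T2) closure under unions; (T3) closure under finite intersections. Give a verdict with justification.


τ IS a topology on X.

Axiom (T1): ∅ ∈ τ? Yes; X ∈ τ? Yes.
Axiom (T2/T3): check pairwise unions and intersections of members of τ.
All pairwise intersections and unions checked — each lies in τ. Therefore τ satisfies (T1), (T2), (T3): it IS a topology on X.


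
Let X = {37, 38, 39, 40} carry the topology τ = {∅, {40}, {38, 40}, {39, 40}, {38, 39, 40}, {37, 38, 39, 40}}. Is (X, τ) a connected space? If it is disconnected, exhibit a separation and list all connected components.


(X, τ) is connected.

Find clopen sets (U ∈ τ with X ∖ U ∈ τ):
  U = ∅, X ∖ U = {37, 38, 39, 40} — both open, so U is clopen.
  U = {37, 38, 39, 40}, X ∖ U = ∅ — both open, so U is clopen.
Only trivial clopens (∅ and X) exist, so (X, τ) is connected.
Compute connected components by grouping points that agree on all clopens:
  component: {37, 38, 39, 40}


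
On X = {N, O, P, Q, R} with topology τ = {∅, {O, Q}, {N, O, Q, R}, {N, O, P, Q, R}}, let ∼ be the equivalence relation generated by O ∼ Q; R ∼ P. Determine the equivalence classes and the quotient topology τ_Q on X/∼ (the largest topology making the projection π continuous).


X/∼ = {[N], [O=Q], [P=R]}; |τ_Q| = 3.

Equivalence classes: [N], [O=Q], [P=R].
Quotient map π: X → X/∼ sends N ↦ [N], O ↦ [O=Q], P ↦ [P=R], Q ↦ [O=Q], R ↦ [P=R].
For each subset V ⊆ X/∼, compute π^{-1}(V) ⊆ X and check whether π^{-1}(V) ∈ τ. V is open in τ_Q iff π^{-1}(V) ∈ τ.
  V = {}: π^{-1}(V) = ∅ ∈ τ ✓.
  V = {[N]}: π^{-1}(V) = {N} ∉ τ ✗.
  V = {[O=Q]}: π^{-1}(V) = {O, Q} ∈ τ ✓.
  V = {[N], [O=Q]}: π^{-1}(V) = {N, O, Q} ∉ τ ✗.
  V = {[P=R]}: π^{-1}(V) = {P, R} ∉ τ ✗.
  V = {[N], [P=R]}: π^{-1}(V) = {N, P, R} ∉ τ ✗.
  V = {[O=Q], [P=R]}: π^{-1}(V) = {O, P, Q, R} ∉ τ ✗.
  V = {[N], [O=Q], [P=R]}: π^{-1}(V) = {N, O, P, Q, R} ∈ τ ✓.
Open sets in the quotient: τ_Q = {{}, {[O=Q]}, {[N], [O=Q], [P=R]}} (3 elements).


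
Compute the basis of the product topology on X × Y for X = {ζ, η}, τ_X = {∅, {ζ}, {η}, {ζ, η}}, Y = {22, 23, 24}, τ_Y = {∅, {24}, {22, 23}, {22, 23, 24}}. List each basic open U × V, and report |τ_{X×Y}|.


Basis B = {∅ × ∅, {ζ} × {24}, {η} × {24}, {ζ} × {22, 23}, {ζ, η} × {24}, {η} × {22, 23}, {ζ} × {22, 23, 24}, {η} × {22, 23, 24}, {ζ, η} × {22, 23}, {ζ, η} × {22, 23, 24}}; |τ_{X×Y}| = 16.

Enumerate products U × V with U ∈ τ_X, V ∈ τ_Y (deduplicated):
  ∅ × ∅ = {} (∅)
  {ζ} × {24} = {(ζ,24)}
  {η} × {24} = {(η,24)}
  {ζ} × {22, 23} = {(ζ,22), (ζ,23)}
  {ζ, η} × {24} = {(ζ,24), (η,24)}
  {η} × {22, 23} = {(η,22), (η,23)}
  {ζ} × {22, 23, 24} = {(ζ,22), (ζ,23), (ζ,24)}
  {η} × {22, 23, 24} = {(η,22), (η,23), (η,24)}
  {ζ, η} × {22, 23} = {(ζ,22), (ζ,23), (η,22), (η,23)}
  {ζ, η} × {22, 23, 24} = {(ζ,22), (ζ,23), (ζ,24), (η,22), (η,23), (η,24)}
These 10 distinct sets form the basis B.
Close under arbitrary unions to get τ_{X×Y}; counting gives |τ_{X×Y}| = 16.


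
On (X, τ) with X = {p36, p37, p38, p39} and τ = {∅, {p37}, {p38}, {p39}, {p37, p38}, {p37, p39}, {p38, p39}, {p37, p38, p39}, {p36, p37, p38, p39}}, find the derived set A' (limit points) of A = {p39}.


A' = {p36}

For each x ∈ X, list the open sets U ∈ τ with x ∈ U, then check whether U ∩ (A ∖ {x}) ≠ ∅ for every such U.
  x = p36: opens ∋ x are {p36, p37, p38, p39}; each meets A ∖ {p36}, so x IS a limit point.
  x = p37: open {p37} ∋ x has {p37} ∩ (A ∖ {p37}) = ∅, so x is NOT a limit point.
  x = p38: open {p38} ∋ x has {p38} ∩ (A ∖ {p38}) = ∅, so x is NOT a limit point.
  x = p39: open {p39} ∋ x has {p39} ∩ (A ∖ {p39}) = ∅, so x is NOT a limit point.
Collecting: A' = {p36}.


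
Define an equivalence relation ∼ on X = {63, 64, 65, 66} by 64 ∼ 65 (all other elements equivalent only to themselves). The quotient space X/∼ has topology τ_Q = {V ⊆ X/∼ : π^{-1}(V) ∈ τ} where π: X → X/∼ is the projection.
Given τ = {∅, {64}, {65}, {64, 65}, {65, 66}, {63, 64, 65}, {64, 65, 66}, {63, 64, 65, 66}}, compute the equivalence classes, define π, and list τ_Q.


X/∼ = {[63], [64=65], [66]}; |τ_Q| = 5.

Equivalence classes: [63], [64=65], [66].
Quotient map π: X → X/∼ sends 63 ↦ [63], 64 ↦ [64=65], 65 ↦ [64=65], 66 ↦ [66].
For each subset V ⊆ X/∼, compute π^{-1}(V) ⊆ X and check whether π^{-1}(V) ∈ τ. V is open in τ_Q iff π^{-1}(V) ∈ τ.
  V = {}: π^{-1}(V) = ∅ ∈ τ ✓.
  V = {[63]}: π^{-1}(V) = {63} ∉ τ ✗.
  V = {[64=65]}: π^{-1}(V) = {64, 65} ∈ τ ✓.
  V = {[63], [64=65]}: π^{-1}(V) = {63, 64, 65} ∈ τ ✓.
  V = {[66]}: π^{-1}(V) = {66} ∉ τ ✗.
  V = {[63], [66]}: π^{-1}(V) = {63, 66} ∉ τ ✗.
  V = {[64=65], [66]}: π^{-1}(V) = {64, 65, 66} ∈ τ ✓.
  V = {[63], [64=65], [66]}: π^{-1}(V) = {63, 64, 65, 66} ∈ τ ✓.
Open sets in the quotient: τ_Q = {{}, {[64=65]}, {[63], [64=65]}, {[64=65], [66]}, {[63], [64=65], [66]}} (5 elements).


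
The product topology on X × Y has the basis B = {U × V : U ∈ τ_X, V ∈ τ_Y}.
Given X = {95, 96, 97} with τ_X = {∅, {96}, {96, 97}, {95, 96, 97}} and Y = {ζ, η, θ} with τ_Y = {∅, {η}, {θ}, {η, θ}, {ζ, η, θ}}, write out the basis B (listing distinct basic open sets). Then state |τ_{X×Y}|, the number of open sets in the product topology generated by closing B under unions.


Basis B = {∅ × ∅, {96} × {η}, {96} × {θ}, {96} × {η, θ}, {96, 97} × {η}, {96, 97} × {θ}, {95, 96, 97} × {η}, {95, 96, 97} × {θ}, {96} × {ζ, η, θ}, {96, 97} × {η, θ}, {95, 96, 97} × {η, θ}, {96, 97} × {ζ, η, θ}, {95, 96, 97} × {ζ, η, θ}}; |τ_{X×Y}| = 30.

Enumerate products U × V with U ∈ τ_X, V ∈ τ_Y (deduplicated):
  ∅ × ∅ = {} (∅)
  {96} × {η} = {(96,η)}
  {96} × {θ} = {(96,θ)}
  {96} × {η, θ} = {(96,η), (96,θ)}
  {96, 97} × {η} = {(96,η), (97,η)}
  {96, 97} × {θ} = {(96,θ), (97,θ)}
  {95, 96, 97} × {η} = {(95,η), (96,η), (97,η)}
  {95, 96, 97} × {θ} = {(95,θ), (96,θ), (97,θ)}
  {96} × {ζ, η, θ} = {(96,ζ), (96,η), (96,θ)}
  {96, 97} × {η, θ} = {(96,η), (96,θ), (97,η), (97,θ)}
  {95, 96, 97} × {η, θ} = {(95,η), (95,θ), (96,η), (96,θ), (97,η), (97,θ)}
  {96, 97} × {ζ, η, θ} = {(96,ζ), (96,η), (96,θ), (97,ζ), (97,η), (97,θ)}
  {95, 96, 97} × {ζ, η, θ} = {(95,ζ), (95,η), (95,θ), (96,ζ), (96,η), (96,θ), (97,ζ), (97,η), (97,θ)}
These 13 distinct sets form the basis B.
Close under arbitrary unions to get τ_{X×Y}; counting gives |τ_{X×Y}| = 30.


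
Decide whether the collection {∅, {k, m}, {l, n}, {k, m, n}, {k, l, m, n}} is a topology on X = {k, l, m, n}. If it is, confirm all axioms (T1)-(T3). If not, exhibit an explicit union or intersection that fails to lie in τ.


τ is NOT a topology on X.

Axiom (T1): ∅ ∈ τ? Yes; X ∈ τ? Yes.
Axiom (T2/T3): check pairwise unions and intersections of members of τ.
Counterexample for (T3): {l, n} ∩ {k, m, n} = {n} ∉ τ. Therefore τ is NOT a topology.


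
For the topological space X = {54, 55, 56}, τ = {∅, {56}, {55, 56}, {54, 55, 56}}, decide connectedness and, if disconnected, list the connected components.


(X, τ) is connected.

Find clopen sets (U ∈ τ with X ∖ U ∈ τ):
  U = ∅, X ∖ U = {54, 55, 56} — both open, so U is clopen.
  U = {54, 55, 56}, X ∖ U = ∅ — both open, so U is clopen.
Only trivial clopens (∅ and X) exist, so (X, τ) is connected.
Compute connected components by grouping points that agree on all clopens:
  component: {54, 55, 56}


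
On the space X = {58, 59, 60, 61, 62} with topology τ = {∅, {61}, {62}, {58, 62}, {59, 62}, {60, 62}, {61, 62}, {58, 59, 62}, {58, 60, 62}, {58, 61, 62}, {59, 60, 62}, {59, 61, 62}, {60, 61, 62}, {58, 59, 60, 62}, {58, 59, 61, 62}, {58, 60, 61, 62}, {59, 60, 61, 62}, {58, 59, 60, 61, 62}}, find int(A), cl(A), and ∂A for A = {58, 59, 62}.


int(A) = {58, 59, 62}, cl(A) = {58, 59, 60, 62}, ∂A = {60}.

Closed sets in (X, τ) are complements of opens:
  closed(X, τ) = {∅, {58}, {59}, {60}, {61}, {58, 59}, {58, 60}, {58, 61}, {59, 60}, {59, 61}, {60, 61}, {58, 59, 60}, {58, 59, 61}, {58, 60, 61}, {59, 60, 61}, {58, 59, 60, 61}, {58, 59, 60, 62}, {58, 59, 60, 61, 62}}.
int(A) = ⋃ {U ∈ τ : U ⊆ A}. Opens contained in A: ∅, {62}, {58, 62}, {59, 62}, {58, 59, 62}.
Taking the union of these: int(A) = {58, 59, 62}.
cl(A) = ⋂ {C closed : A ⊆ C}. Closed sets containing A: {58, 59, 60, 62}, {58, 59, 60, 61, 62}.
Intersecting these: cl(A) = {58, 59, 60, 62}.
∂A = cl(A) ∖ int(A) = {58, 59, 60, 62} ∖ {58, 59, 62} = {60}.


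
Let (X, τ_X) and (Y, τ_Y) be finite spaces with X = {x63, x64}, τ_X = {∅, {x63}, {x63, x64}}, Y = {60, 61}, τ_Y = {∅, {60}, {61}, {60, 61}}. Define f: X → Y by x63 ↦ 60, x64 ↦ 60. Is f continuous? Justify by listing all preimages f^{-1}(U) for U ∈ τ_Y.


f IS continuous.

Compute f^{-1}(U) for each U ∈ τ_Y:
  U = ∅: f^{-1}(U) = ∅ ∈ τ_X ✓.
  U = {60}: f^{-1}(U) = {x63, x64} ∈ τ_X ✓.
  U = {61}: f^{-1}(U) = ∅ ∈ τ_X ✓.
  U = {60, 61}: f^{-1}(U) = {x63, x64} ∈ τ_X ✓.
Every preimage lies in τ_X, so f IS continuous.


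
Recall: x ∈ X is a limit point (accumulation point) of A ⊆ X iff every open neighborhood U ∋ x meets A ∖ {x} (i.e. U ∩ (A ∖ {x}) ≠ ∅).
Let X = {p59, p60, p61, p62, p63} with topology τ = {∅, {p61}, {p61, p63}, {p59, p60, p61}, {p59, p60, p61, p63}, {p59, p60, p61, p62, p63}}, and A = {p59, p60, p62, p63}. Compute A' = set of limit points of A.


A' = {p59, p60, p62}

For each x ∈ X, list the open sets U ∈ τ with x ∈ U, then check whether U ∩ (A ∖ {x}) ≠ ∅ for every such U.
  x = p59: opens ∋ x are {p59, p60, p61}, {p59, p60, p61, p63}, {p59, p60, p61, p62, p63}; each meets A ∖ {p59}, so x IS a limit point.
  x = p60: opens ∋ x are {p59, p60, p61}, {p59, p60, p61, p63}, {p59, p60, p61, p62, p63}; each meets A ∖ {p60}, so x IS a limit point.
  x = p61: open {p61} ∋ x has {p61} ∩ (A ∖ {p61}) = ∅, so x is NOT a limit point.
  x = p62: opens ∋ x are {p59, p60, p61, p62, p63}; each meets A ∖ {p62}, so x IS a limit point.
  x = p63: open {p61, p63} ∋ x has {p61, p63} ∩ (A ∖ {p63}) = ∅, so x is NOT a limit point.
Collecting: A' = {p59, p60, p62}.


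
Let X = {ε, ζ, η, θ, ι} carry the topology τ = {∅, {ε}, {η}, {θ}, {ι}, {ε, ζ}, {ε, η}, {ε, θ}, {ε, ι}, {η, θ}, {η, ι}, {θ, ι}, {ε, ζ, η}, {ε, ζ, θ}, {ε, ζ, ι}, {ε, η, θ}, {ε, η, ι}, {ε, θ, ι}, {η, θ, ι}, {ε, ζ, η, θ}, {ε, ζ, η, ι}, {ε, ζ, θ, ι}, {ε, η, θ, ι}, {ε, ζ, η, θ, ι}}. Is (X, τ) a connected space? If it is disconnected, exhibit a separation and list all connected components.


(X, τ) is disconnected; components = [{η}, {θ}, {ι}, {ε, ζ}].

Find clopen sets (U ∈ τ with X ∖ U ∈ τ):
  U = ∅, X ∖ U = {ε, ζ, η, θ, ι} — both open, so U is clopen.
  U = {η}, X ∖ U = {ε, ζ, θ, ι} — both open, so U is clopen.
  U = {θ}, X ∖ U = {ε, ζ, η, ι} — both open, so U is clopen.
  U = {ι}, X ∖ U = {ε, ζ, η, θ} — both open, so U is clopen.
  U = {ε, ζ}, X ∖ U = {η, θ, ι} — both open, so U is clopen.
  U = {η, θ}, X ∖ U = {ε, ζ, ι} — both open, so U is clopen.
  U = {η, ι}, X ∖ U = {ε, ζ, θ} — both open, so U is clopen.
  U = {θ, ι}, X ∖ U = {ε, ζ, η} — both open, so U is clopen.
  U = {ε, ζ, η}, X ∖ U = {θ, ι} — both open, so U is clopen.
  U = {ε, ζ, θ}, X ∖ U = {η, ι} — both open, so U is clopen.
  U = {ε, ζ, ι}, X ∖ U = {η, θ} — both open, so U is clopen.
  U = {η, θ, ι}, X ∖ U = {ε, ζ} — both open, so U is clopen.
  U = {ε, ζ, η, θ}, X ∖ U = {ι} — both open, so U is clopen.
  U = {ε, ζ, η, ι}, X ∖ U = {θ} — both open, so U is clopen.
  U = {ε, ζ, θ, ι}, X ∖ U = {η} — both open, so U is clopen.
  U = {ε, ζ, η, θ, ι}, X ∖ U = ∅ — both open, so U is clopen.
Nontrivial clopen(s) exist: e.g. {ε, ζ, ι}. So (X, τ) is disconnected.
Compute connected components by grouping points that agree on all clopens:
  component: {η}
  component: {θ}
  component: {ι}
  component: {ε, ζ}
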